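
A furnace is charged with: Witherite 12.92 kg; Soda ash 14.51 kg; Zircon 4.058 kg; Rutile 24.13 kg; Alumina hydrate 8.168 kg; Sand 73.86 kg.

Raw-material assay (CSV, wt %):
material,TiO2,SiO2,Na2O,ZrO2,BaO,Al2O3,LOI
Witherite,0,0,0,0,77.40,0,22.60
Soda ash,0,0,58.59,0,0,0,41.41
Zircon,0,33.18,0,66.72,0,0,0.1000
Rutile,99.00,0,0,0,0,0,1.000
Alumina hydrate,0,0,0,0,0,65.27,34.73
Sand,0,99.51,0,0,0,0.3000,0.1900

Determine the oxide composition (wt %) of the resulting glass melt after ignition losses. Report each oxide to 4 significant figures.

The working math carries exact precision in every operation — intermediates are displayed, rounded to four significant digits, in the working. A single rounding finalizes each reported figure; the derived quantities, which include six oxide percentages, ignition loss, totals, yield, glass mass, are carried in full precision, precisely as stated by question or answer, starting from the weights on 125.5 kg of glass.
Oxide masses out of the charge:
  TiO2: 24.13·0.9900 = 23.89 kg
  SiO2: 4.058·0.3318 + 73.86·0.9951 = 74.84 kg
  Na2O: 14.51·0.5859 = 8.501 kg
  ZrO2: 4.058·0.6672 = 2.707 kg
  BaO: 12.92·0.7740 = 10.00 kg
  Al2O3: 8.168·0.6527 + 73.86·0.003000 = 5.553 kg
LOI: 12.92·0.2260 + 14.51·0.4141 + 4.058·0.001000 + 24.13·0.01000 + 8.168·0.3473 + 73.86·0.001900 = 12.15 kg
Resulting glass, batch − LOI: 137.6 − 12.15 = 125.5 kg (= the summed oxide contributions)
percent share: oxide ÷ glass, ×100

Glass mass = 125.5 kg (batch 137.6 − LOI 12.15).
Composition: TiO2 19.04%, SiO2 59.64%, Na2O 6.774%, ZrO2 2.157%, BaO 7.969%, Al2O3 4.425%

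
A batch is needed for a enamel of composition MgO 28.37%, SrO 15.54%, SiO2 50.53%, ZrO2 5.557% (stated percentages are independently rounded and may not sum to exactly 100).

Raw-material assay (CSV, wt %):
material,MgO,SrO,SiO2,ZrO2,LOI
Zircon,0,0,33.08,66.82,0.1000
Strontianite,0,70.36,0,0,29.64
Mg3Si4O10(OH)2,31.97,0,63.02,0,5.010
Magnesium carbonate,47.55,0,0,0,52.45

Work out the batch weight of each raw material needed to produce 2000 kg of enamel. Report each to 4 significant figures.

Batch per 2000 kg enamel:
  Zircon: 166.3 kg
  Strontianite: 441.7 kg
  Mg3Si4O10(OH)2: 1516 kg
  Magnesium carbonate: 173.8 kg
Total batch = 2298 kg; LOI loss = 298.2 kg; yield = 87.02%

The intermediate values appear rounded to 4 significant figures across the worked steps. Each numeric step carries exact precision in all steps. Each reported value is rounded a single time; the derived quantities (the yield, four oxide percentages, net glass mass, totals, ignition loss) are re-derived in full float precision using the weight values at 2000 kg of glass, precisely as stated by the problem or the answer.
Oxide mass targets, per 2000 kg enamel:
  MgO: 28.37% × 2000 = 567.4 kg
  SrO: 15.54% × 2000 = 310.8 kg
  SiO2: 50.53% × 2000 = 1011 kg
  ZrO2: 5.557% × 2000 = 111.1 kg
Per-oxide balance check from the weights as reported, relative to the basis at hand (oxide sums agree with the targets up to rounding of the answer):
  MgO: 1516·0.3197 + 173.8·0.4755 = 567.3 kg (target 567.4 kg)
  SrO: 441.7·0.7036 = 310.8 kg (target 310.8 kg)
  SiO2: 166.3·0.3308 + 1516·0.6302 = 1010 kg (target 1011 kg)
  ZrO2: 166.3·0.6682 = 111.1 kg (target 111.1 kg)
The glass-mass cross-check: net batch after ignition = 2000 kg (the targets, summed, come to 2000 kg; with the basis standing at 2000 kg — any gap is answer rounding).
Summing the batch: Σ batch = 2298 kg; loss to ignition Σ batch·LOI = 298.2 kg; glass ÷ batch gives a yield of 87.02%.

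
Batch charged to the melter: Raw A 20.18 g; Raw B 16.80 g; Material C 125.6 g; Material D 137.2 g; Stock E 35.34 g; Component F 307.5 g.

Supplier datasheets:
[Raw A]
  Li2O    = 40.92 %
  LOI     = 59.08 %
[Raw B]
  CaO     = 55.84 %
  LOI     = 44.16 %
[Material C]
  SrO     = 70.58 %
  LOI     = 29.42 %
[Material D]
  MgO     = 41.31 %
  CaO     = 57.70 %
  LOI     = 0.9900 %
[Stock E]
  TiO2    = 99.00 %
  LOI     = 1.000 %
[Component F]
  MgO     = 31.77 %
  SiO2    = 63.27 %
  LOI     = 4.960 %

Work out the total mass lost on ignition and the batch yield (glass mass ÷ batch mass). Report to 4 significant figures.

The whole derivation keeps full precision in every operation. Working values are printed, rounded to 4 significant figures, across the worked steps; a single rounding completes every reported figure — all derived quantities (the totals, LOI, six oxide percentages, glass mass, yield) are carried from the weighed amounts per 569.4 g of glass at full precision as set out in question or answer.
Per-material ignition loss:
  Raw A: 20.18 × 0.5908 = 11.92 g
  Raw B: 16.80 × 0.4416 = 7.419 g
  Material C: 125.6 × 0.2942 = 36.95 g
  Material D: 137.2 × 0.009900 = 1.358 g
  Stock E: 35.34 × 0.01000 = 0.3534 g
  Component F: 307.5 × 0.04960 = 15.25 g
Total LOI = 73.26 g
Glass = batch − LOI = 642.6 − 73.26 = 569.4 g

LOI loss = 73.26 g; glass = 569.4 g; yield = 88.60%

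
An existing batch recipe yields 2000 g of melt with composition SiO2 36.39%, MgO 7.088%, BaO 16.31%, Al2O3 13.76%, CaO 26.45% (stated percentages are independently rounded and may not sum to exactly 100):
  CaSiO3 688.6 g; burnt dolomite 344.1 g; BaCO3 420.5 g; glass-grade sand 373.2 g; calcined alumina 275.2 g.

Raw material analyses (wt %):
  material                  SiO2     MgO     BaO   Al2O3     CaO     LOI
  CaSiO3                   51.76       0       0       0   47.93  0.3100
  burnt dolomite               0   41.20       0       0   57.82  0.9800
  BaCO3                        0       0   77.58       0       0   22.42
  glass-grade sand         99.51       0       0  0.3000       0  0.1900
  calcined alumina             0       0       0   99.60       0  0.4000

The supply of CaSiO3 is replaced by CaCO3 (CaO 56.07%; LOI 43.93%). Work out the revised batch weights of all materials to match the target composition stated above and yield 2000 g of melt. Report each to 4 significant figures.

Revised batch per 2000 g melt:
  CaCO3: 588.6 g
  burnt dolomite: 344.1 g
  BaCO3: 420.5 g
  glass-grade sand: 731.4 g
  calcined alumina: 274.1 g
Total batch = 2359 g; LOI loss = 358.7 g

Every computation holds full precision all the way through. Mid-chain values are displayed, rounded to 4 significant digits, as written — exactly one rounding goes into each reported result; all derived quantities, including the five compositions, net glass mass, ignition loss, the yield, the totals, are recomputed starting from the weights on 2000 g of glass in full precision, exactly as shown in the problem or answer text.
Oxide mass targets, per 2000 g melt:
  SiO2: 36.39% × 2000 = 727.8 g
  MgO: 7.088% × 2000 = 141.8 g
  BaO: 16.31% × 2000 = 326.2 g
  Al2O3: 13.76% × 2000 = 275.2 g
  CaO: 26.45% × 2000 = 529.0 g
A balance pass over the oxides, from the weights as reported, against the basis in use (sum by sum, the targets are met once rounding is allowed for):
  SiO2: 731.4·0.9951 = 727.8 g (target 727.8 g)
  MgO: 344.1·0.4120 = 141.8 g (target 141.8 g)
  BaO: 420.5·0.7758 = 326.2 g (target 326.2 g)
  Al2O3: 731.4·0.003000 + 274.1·0.9960 = 275.2 g (target 275.2 g)
  CaO: 588.6·0.5607 + 344.1·0.5782 = 529.0 g (target 529.0 g)
Consistency of the glass mass: batch Σ − ignition loss = 2000 g (oxide target masses add up to 2000 g; the stated basis being 2000 g — differing by rounding only).
Adding the batch up: Σ batch = 2359 g; Σ batch·LOI gives LOI loss = 358.7 g; yield, glass over the total, = 84.79%.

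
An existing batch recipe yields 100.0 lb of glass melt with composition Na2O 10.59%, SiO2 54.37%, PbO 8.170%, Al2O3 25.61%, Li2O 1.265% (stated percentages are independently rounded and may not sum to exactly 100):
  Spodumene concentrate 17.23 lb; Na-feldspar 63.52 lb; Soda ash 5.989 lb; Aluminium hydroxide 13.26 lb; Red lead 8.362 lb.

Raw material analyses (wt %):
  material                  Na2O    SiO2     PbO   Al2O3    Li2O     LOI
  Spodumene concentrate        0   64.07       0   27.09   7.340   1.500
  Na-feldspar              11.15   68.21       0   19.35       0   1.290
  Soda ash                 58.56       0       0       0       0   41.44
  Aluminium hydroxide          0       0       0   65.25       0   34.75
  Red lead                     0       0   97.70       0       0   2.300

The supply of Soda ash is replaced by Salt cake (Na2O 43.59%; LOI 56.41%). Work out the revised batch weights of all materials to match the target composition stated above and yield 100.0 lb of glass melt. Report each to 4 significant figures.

The working math keeps exact precision from start to finish; working values are shown rounded to 4 significant figures in the printout — each reported result carries a single rounding — all derived quantities (the five compositions, yield, ignition loss, the totals, net glass mass) are recomputed at full precision using the weight values on 100.0 lb of glass, as they appear in the question or the answer.
Target masses of each oxide per 100.0 lb glass melt:
  Na2O: 10.59% × 100.0 = 10.59 lb
  SiO2: 54.37% × 100.0 = 54.37 lb
  PbO: 8.170% × 100.0 = 8.170 lb
  Al2O3: 25.61% × 100.0 = 25.61 lb
  Li2O: 1.265% × 100.0 = 1.265 lb
Checking each oxide sum per the reported batch figures, relative to the basis at hand (each sum matches its target mass once rounding is allowed for):
  Na2O: 63.52·0.1115 + 8.046·0.4359 = 10.59 lb (target 10.59 lb)
  SiO2: 17.23·0.6407 + 63.52·0.6821 = 54.37 lb (target 54.37 lb)
  PbO: 8.362·0.9770 = 8.170 lb (target 8.170 lb)
  Al2O3: 17.23·0.2709 + 63.52·0.1935 + 13.26·0.6525 = 25.61 lb (target 25.61 lb)
  Li2O: 17.23·0.07340 = 1.265 lb (target 1.265 lb)
Glass mass check: net batch after ignition = 100.0 lb (oxide target masses add up to 100.0 lb; with the basis standing at 100.0 lb — rounding explains the deltas).
Batch grand total — Σ batch = 110.4 lb; Σ batch·LOI gives LOI loss = 10.42 lb; yield, glass over the total, = 90.57%.

Revised batch per 100.0 lb glass melt:
  Spodumene concentrate: 17.23 lb
  Na-feldspar: 63.52 lb
  Salt cake: 8.046 lb
  Aluminium hydroxide: 13.26 lb
  Red lead: 8.362 lb
Total batch = 110.4 lb; LOI loss = 10.42 lb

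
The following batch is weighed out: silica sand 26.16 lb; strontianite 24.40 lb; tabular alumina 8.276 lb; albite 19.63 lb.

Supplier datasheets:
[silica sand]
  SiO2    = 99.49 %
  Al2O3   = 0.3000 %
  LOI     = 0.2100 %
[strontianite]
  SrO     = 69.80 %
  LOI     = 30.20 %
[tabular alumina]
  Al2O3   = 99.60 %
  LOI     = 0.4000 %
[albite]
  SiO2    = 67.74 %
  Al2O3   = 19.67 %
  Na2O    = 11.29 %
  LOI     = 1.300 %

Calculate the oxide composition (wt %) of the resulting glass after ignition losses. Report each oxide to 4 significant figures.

Glass mass = 70.75 lb (batch 78.47 − LOI 7.712).
Composition: SrO 24.07%, SiO2 55.58%, Al2O3 17.22%, Na2O 3.132%

Every computation holds full float precision at all times — intermediates are printed rounded to 4 significant digits within the worked lines — each reported number undergoes a single rounding — derived quantities are re-derived in exact precision (net glass mass, four oxide percentages, the totals, the yield, LOI) starting from the weights on 70.75 lb of glass as quoted within the problem or answer text.
Oxide-by-oxide delivered mass:
  SrO: 24.40·0.6980 = 17.03 lb
  SiO2: 26.16·0.9949 + 19.63·0.6774 = 39.32 lb
  Al2O3: 26.16·0.003000 + 8.276·0.9960 + 19.63·0.1967 = 12.18 lb
  Na2O: 19.63·0.1129 = 2.216 lb
LOI: 26.16·0.002100 + 24.40·0.3020 + 8.276·0.004000 + 19.63·0.01300 = 7.712 lb
Glass = total batch minus LOI = 78.47 − 7.712 = 70.75 lb (= Σ oxide masses)
each oxide over glass, ×100, is wt %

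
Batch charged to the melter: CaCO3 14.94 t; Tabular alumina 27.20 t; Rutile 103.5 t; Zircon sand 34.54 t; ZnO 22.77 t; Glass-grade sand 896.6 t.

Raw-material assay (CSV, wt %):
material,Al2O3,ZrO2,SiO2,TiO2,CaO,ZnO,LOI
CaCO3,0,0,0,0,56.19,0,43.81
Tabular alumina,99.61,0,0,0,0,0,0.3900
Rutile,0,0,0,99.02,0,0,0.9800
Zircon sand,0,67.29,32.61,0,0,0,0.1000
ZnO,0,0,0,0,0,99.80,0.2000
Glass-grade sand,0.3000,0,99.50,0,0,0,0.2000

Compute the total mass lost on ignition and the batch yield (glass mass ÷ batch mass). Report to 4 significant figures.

LOI loss = 9.539 t; glass = 1090 t; yield = 99.13%

Values along the way are printed, rounded to four significant digits, between the steps; all arithmetic keeps full precision through the solve — every reported number takes just one rounding — the derived quantities, which include the six compositions, LOI, net glass mass, the totals, yield, are re-derived in exact precision, as set out in the question or the answer, from the weighed amounts per 1090 t of glass.
LOI of each material in turn:
  CaCO3: 14.94 × 0.4381 = 6.545 t
  Tabular alumina: 27.20 × 0.003900 = 0.1061 t
  Rutile: 103.5 × 0.009800 = 1.014 t
  Zircon sand: 34.54 × 0.001000 = 0.03454 t
  ZnO: 22.77 × 0.002000 = 0.04554 t
  Glass-grade sand: 896.6 × 0.002000 = 1.793 t
Total LOI = 9.539 t
Glass = batch − LOI = 1100 − 9.539 = 1090 t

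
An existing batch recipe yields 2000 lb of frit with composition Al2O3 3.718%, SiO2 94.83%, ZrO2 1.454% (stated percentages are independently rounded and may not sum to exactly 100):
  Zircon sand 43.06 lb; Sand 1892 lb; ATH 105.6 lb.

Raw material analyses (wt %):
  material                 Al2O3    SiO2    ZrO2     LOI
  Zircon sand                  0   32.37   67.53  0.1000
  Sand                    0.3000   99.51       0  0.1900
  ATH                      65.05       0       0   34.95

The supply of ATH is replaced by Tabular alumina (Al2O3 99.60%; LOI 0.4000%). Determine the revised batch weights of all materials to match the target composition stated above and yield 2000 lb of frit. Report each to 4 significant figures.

Revised batch per 2000 lb frit:
  Zircon sand: 43.06 lb
  Sand: 1892 lb
  Tabular alumina: 68.96 lb
Total batch = 2004 lb; LOI loss = 3.914 lb

Intermediates are shown rounded off to 4 significant figures alongside each step. The working math holds exact precision in all steps. Every reported figure sees exactly one rounding. All derived quantities, which include the yield, glass mass, the three compositions, ignition loss, the totals, are computed in full precision, precisely as stated by problem or answer, from the weighed amounts at 2000 lb of glass.
Oxide-by-oxide targets in 2000 lb frit:
  Al2O3: 3.718% × 2000 = 74.36 lb
  SiO2: 94.83% × 2000 = 1897 lb
  ZrO2: 1.454% × 2000 = 29.08 lb
Balance tally, oxide-wise, using the reported weights, under the basis named above (sums match the target masses modulo rounding of the values):
  Al2O3: 1892·0.003000 + 68.96·0.9960 = 74.36 lb (target 74.36 lb)
  SiO2: 43.06·0.3237 + 1892·0.9951 = 1897 lb (target 1897 lb)
  ZrO2: 43.06·0.6753 = 29.08 lb (target 29.08 lb)
Glass-mass bookkeeping: net batch after ignition = 2000 lb (the Σ of target masses is 2000 lb; stated basis 2000 lb — differing by rounding only).
Batch grand total — Σ batch = 2004 lb; loss to ignition Σ batch·LOI = 3.914 lb; the yield ratio, glass ÷ batch: 99.80%.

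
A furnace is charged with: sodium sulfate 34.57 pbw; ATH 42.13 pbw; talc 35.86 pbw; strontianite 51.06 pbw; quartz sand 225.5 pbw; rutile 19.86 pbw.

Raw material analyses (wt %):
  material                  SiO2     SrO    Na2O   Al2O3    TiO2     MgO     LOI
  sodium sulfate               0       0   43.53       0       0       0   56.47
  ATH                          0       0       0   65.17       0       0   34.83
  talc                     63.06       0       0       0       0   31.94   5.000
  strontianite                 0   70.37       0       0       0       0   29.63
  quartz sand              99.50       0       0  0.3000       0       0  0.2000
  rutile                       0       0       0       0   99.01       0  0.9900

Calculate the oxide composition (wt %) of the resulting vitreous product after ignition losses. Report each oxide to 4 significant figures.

Glass mass = 357.2 pbw (batch 409.0 − LOI 51.77).
Composition: SiO2 69.14%, SrO 10.06%, Na2O 4.213%, Al2O3 7.876%, TiO2 5.505%, MgO 3.206%

Values along the way are displayed rounded to four significant figures. All internal work keeps full precision at every stage; each reported value is rounded only once. All derived quantities, which include the six compositions, net glass mass, yield, ignition loss, totals, are computed in full precision, as written in question or answer, from the weighed amounts per 357.2 pbw of glass.
Oxide masses out of the charge:
  SiO2: 35.86·0.6306 + 225.5·0.9950 = 247.0 pbw
  SrO: 51.06·0.7037 = 35.93 pbw
  Na2O: 34.57·0.4353 = 15.05 pbw
  Al2O3: 42.13·0.6517 + 225.5·0.003000 = 28.13 pbw
  TiO2: 19.86·0.9901 = 19.66 pbw
  MgO: 35.86·0.3194 = 11.45 pbw
LOI: 34.57·0.5647 + 42.13·0.3483 + 35.86·0.05000 + 51.06·0.2963 + 225.5·0.002000 + 19.86·0.009900 = 51.77 pbw
Net of LOI, the glass mass = 409.0 − 51.77 = 357.2 pbw (= the summed oxide contributions)
percent share: oxide ÷ glass, ×100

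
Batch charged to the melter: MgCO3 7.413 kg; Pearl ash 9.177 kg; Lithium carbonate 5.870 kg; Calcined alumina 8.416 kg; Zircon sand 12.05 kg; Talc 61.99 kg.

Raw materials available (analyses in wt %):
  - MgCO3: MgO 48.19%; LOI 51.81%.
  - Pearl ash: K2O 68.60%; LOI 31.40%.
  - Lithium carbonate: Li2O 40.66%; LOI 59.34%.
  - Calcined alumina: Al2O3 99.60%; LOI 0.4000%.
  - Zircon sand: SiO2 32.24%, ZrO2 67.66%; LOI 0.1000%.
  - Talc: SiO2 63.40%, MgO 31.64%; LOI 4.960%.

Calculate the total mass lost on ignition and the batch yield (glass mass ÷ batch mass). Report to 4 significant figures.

LOI loss = 13.33 kg; glass = 91.59 kg; yield = 87.30%

The intermediate values are shown with 4-significant-digit rounding within the worked lines — every computation runs at exact precision in every operation — every reported value carries a single rounding. All derived quantities are re-derived in full float precision (glass mass, the totals, six oxide percentages, the yield, ignition loss) using the weight values on 91.59 kg of glass, as written in question or answer.
Loss on ignition, line by line:
  MgCO3: 7.413 × 0.5181 = 3.841 kg
  Pearl ash: 9.177 × 0.3140 = 2.882 kg
  Lithium carbonate: 5.870 × 0.5934 = 3.483 kg
  Calcined alumina: 8.416 × 0.004000 = 0.03366 kg
  Zircon sand: 12.05 × 0.001000 = 0.01205 kg
  Talc: 61.99 × 0.04960 = 3.075 kg
Total LOI = 13.33 kg
Glass = batch − LOI = 104.9 − 13.33 = 91.59 kg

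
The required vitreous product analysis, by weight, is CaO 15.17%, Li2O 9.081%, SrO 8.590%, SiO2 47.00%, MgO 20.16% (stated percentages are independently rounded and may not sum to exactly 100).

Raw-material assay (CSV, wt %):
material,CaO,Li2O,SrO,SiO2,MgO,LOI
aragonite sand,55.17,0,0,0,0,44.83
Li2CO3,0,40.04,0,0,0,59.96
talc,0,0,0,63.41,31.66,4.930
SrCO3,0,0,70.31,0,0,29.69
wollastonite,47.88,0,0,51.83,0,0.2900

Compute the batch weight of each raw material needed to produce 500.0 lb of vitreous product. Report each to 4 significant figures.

The working math maintains full float precision all the way through. Working values appear with 4-significant-figure rounding across the worked steps — every reported number takes just one rounding; the derived quantities (the totals, net glass mass, the yield, ignition loss, the five compositions) are rebuilt in full precision starting from the weights at 500.0 lb of glass, exactly as shown in the question or the answer.
Per-oxide target masses for 500.0 lb vitreous product:
  CaO: 15.17% × 500.0 = 75.85 lb
  Li2O: 9.081% × 500.0 = 45.40 lb
  SrO: 8.590% × 500.0 = 42.95 lb
  SiO2: 47.00% × 500.0 = 235.0 lb
  MgO: 20.16% × 500.0 = 100.8 lb
A balance pass over the oxides, applying the batch weights above, relative to the basis at hand (sums match the target masses modulo rounding of the values):
  CaO: 82.04·0.5517 + 63.89·0.4788 = 75.85 lb (target 75.85 lb)
  Li2O: 113.4·0.4004 = 45.41 lb (target 45.40 lb)
  SrO: 61.09·0.7031 = 42.95 lb (target 42.95 lb)
  SiO2: 318.4·0.6341 + 63.89·0.5183 = 235.0 lb (target 235.0 lb)
  MgO: 318.4·0.3166 = 100.8 lb (target 100.8 lb)
Auditing the glass mass value: batch total minus LOI = 500.0 lb (summing oxide targets gives 500.0 lb; against the stated basis, 500.0 lb — deltas are rounding alone).
Summing the batch: Σ batch = 638.8 lb; LOI removed, Σ of batch·LOI: 138.8 lb; yield = glass ÷ total batch = 78.27%.

Batch per 500.0 lb vitreous product:
  aragonite sand: 82.04 lb
  Li2CO3: 113.4 lb
  talc: 318.4 lb
  SrCO3: 61.09 lb
  wollastonite: 63.89 lb
Total batch = 638.8 lb; LOI loss = 138.8 lb; yield = 78.27%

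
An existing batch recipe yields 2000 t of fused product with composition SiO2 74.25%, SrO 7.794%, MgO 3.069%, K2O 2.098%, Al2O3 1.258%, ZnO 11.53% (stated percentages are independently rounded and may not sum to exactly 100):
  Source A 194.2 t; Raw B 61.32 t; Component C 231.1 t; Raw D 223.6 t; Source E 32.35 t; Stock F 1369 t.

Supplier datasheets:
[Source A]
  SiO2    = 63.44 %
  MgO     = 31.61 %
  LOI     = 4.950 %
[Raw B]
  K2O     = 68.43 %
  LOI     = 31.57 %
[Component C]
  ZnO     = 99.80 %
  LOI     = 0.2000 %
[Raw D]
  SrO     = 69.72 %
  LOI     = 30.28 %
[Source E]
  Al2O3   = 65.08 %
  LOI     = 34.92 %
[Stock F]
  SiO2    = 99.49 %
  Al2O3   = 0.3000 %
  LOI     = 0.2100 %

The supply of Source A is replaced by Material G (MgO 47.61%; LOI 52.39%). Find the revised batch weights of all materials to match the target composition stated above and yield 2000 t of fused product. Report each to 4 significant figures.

Revised batch per 2000 t fused product:
  Material G: 128.9 t
  Raw B: 61.32 t
  Component C: 231.1 t
  Raw D: 223.6 t
  Source E: 31.78 t
  Stock F: 1493 t
Total batch = 2170 t; LOI loss = 169.3 t

Intermediates appear with 4-significant-figure rounding within the worked lines — full float precision is kept through every step. A single rounding yields every reported value; all derived quantities are re-derived using the weight values on 2000 t of glass at full precision (yield, ignition loss, totals, net glass mass, the six compositions) exactly as shown in problem or answer.
Oxide-by-oxide targets in 2000 t fused product:
  SiO2: 74.25% × 2000 = 1485 t
  SrO: 7.794% × 2000 = 155.9 t
  MgO: 3.069% × 2000 = 61.38 t
  K2O: 2.098% × 2000 = 41.96 t
  Al2O3: 1.258% × 2000 = 25.16 t
  ZnO: 11.53% × 2000 = 230.6 t
A balance pass over the oxides, working from each reported weight, under the basis named above (oxide sums agree with the targets within answer rounding):
  SiO2: 1493·0.9949 = 1485 t (target 1485 t)
  SrO: 223.6·0.6972 = 155.9 t (target 155.9 t)
  MgO: 128.9·0.4761 = 61.37 t (target 61.38 t)
  K2O: 61.32·0.6843 = 41.96 t (target 41.96 t)
  Al2O3: 31.78·0.6508 + 1493·0.003000 = 25.16 t (target 25.16 t)
  ZnO: 231.1·0.9980 = 230.6 t (target 230.6 t)
The glass-mass cross-check: whole batch net of LOI = 2000 t (targets for the oxides total 2000 t; versus the stated basis of 2000 t — any gap is answer rounding).
Total batch = Σ batch = 2170 t; LOI removed, Σ of batch·LOI: 169.3 t; yield, glass over the total, = 92.20%.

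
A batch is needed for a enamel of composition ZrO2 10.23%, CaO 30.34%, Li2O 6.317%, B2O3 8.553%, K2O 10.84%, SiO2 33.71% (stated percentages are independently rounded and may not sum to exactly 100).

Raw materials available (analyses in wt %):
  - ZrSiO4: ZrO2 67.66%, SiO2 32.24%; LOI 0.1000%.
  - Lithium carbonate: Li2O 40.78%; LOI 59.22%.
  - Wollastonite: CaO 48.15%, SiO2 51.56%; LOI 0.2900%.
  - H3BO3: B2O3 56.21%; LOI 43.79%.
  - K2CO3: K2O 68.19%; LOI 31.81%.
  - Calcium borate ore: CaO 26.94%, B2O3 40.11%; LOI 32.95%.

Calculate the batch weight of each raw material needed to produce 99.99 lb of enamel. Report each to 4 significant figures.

Rounding to 4 significant figures governs each intermediate as printed; all arithmetic holds exact precision at all times; exactly one rounding goes into every reported figure — derived quantities are recomputed in exact precision (totals, net glass mass, LOI, six oxide percentages, the yield) starting from the weights per 99.99 lb of glass, as set out in the problem or answer text.
The oxide mass targets at 99.99 lb enamel:
  ZrO2: 10.23% × 99.99 = 10.23 lb
  CaO: 30.34% × 99.99 = 30.34 lb
  Li2O: 6.317% × 99.99 = 6.316 lb
  B2O3: 8.553% × 99.99 = 8.552 lb
  K2O: 10.84% × 99.99 = 10.84 lb
  SiO2: 33.71% × 99.99 = 33.71 lb
Sums-versus-targets review working from each reported weight, relative to the basis at hand (sum by sum, the targets are met modulo rounding of the values):
  ZrO2: 15.12·0.6766 = 10.23 lb (target 10.23 lb)
  CaO: 55.92·0.4815 + 12.66·0.2694 = 30.34 lb (target 30.34 lb)
  Li2O: 15.49·0.4078 = 6.317 lb (target 6.316 lb)
  B2O3: 6.179·0.5621 + 12.66·0.4011 = 8.551 lb (target 8.552 lb)
  K2O: 15.90·0.6819 = 10.84 lb (target 10.84 lb)
  SiO2: 15.12·0.3224 + 55.92·0.5156 = 33.71 lb (target 33.71 lb)
Glass mass check: whole batch net of LOI = 99.98 lb (the targets, summed, come to 99.98 lb; against the stated basis, 99.99 lb — deltas are rounding alone).
Summing the batch: Σ batch = 121.3 lb; the LOI term Σ batch·LOI equals 21.29 lb; as yield: glass ÷ batch → 82.45%.

Batch per 99.99 lb enamel:
  ZrSiO4: 15.12 lb
  Lithium carbonate: 15.49 lb
  Wollastonite: 55.92 lb
  H3BO3: 6.179 lb
  K2CO3: 15.90 lb
  Calcium borate ore: 12.66 lb
Total batch = 121.3 lb; LOI loss = 21.29 lb; yield = 82.45%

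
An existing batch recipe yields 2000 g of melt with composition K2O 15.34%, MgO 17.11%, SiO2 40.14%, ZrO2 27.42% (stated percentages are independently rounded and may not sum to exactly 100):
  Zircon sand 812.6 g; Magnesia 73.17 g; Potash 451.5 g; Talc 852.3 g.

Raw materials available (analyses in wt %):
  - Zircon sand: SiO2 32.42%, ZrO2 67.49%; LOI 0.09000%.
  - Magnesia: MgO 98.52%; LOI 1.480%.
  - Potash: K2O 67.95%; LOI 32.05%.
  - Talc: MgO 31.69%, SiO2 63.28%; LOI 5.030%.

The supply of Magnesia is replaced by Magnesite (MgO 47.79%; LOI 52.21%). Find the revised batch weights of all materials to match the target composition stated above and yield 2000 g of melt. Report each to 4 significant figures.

Each numeric step holds exact precision in every operation. Intermediates are shown, rounded to 4 significant digits, within the worked lines; a single rounding finalizes each reported value. All derived quantities, including ignition loss, totals, glass mass, yield, four oxide percentages, are re-derived from the batch weights per 2000 g of glass in full precision, as they appear in the problem or the answer.
Per-oxide target masses for 2000 g melt:
  K2O: 15.34% × 2000 = 306.8 g
  MgO: 17.11% × 2000 = 342.2 g
  SiO2: 40.14% × 2000 = 802.8 g
  ZrO2: 27.42% × 2000 = 548.4 g
Balance tally, oxide-wise, from the weights as reported, relative to the basis at hand (target by target, the sums agree inside rounding margins):
  K2O: 451.5·0.6795 = 306.8 g (target 306.8 g)
  MgO: 150.8·0.4779 + 852.3·0.3169 = 342.2 g (target 342.2 g)
  SiO2: 812.6·0.3242 + 852.3·0.6328 = 802.8 g (target 802.8 g)
  ZrO2: 812.6·0.6749 = 548.4 g (target 548.4 g)
Glass mass check: whole batch net of LOI = 2000 g (oxide target masses add up to 2000 g; stated basis 2000 g — a pure rounding effect).
Total batch = Σ batch = 2267 g; Σ batch·LOI gives LOI loss = 267.0 g; yield = glass ÷ total batch = 88.22%.

Revised batch per 2000 g melt:
  Zircon sand: 812.6 g
  Magnesite: 150.8 g
  Potash: 451.5 g
  Talc: 852.3 g
Total batch = 2267 g; LOI loss = 267.0 g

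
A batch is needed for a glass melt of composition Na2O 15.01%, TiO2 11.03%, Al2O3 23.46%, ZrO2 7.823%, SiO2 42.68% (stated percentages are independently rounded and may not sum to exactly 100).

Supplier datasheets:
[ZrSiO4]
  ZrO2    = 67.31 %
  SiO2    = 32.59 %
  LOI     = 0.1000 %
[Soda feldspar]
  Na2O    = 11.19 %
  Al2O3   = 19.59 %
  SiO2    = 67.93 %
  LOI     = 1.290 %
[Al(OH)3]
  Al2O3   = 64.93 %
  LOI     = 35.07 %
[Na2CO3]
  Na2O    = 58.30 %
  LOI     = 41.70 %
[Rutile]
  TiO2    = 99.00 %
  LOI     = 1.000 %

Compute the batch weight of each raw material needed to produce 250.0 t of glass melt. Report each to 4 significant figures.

Batch per 250.0 t glass melt:
  ZrSiO4: 29.06 t
  Soda feldspar: 143.1 t
  Al(OH)3: 47.14 t
  Na2CO3: 36.89 t
  Rutile: 27.85 t
Total batch = 284.0 t; LOI loss = 34.07 t; yield = 88.01%

The intermediate values are displayed (rounded to four significant figures) in the printout. Each numeric step runs at full precision in all steps — every reported figure is rounded exactly once. The derived quantities are re-derived at full float precision (five oxide percentages, ignition loss, totals, net glass mass, the yield) starting from the weights at 250.0 t of glass, as set out in either problem or answer.
The oxide mass targets at 250.0 t glass melt:
  Na2O: 15.01% × 250.0 = 37.52 t
  TiO2: 11.03% × 250.0 = 27.58 t
  Al2O3: 23.46% × 250.0 = 58.65 t
  ZrO2: 7.823% × 250.0 = 19.56 t
  SiO2: 42.68% × 250.0 = 106.7 t
Mass-balance tally per oxide from the weights as reported, at the basis given (oxide sums agree with the targets up to rounding of the answer):
  Na2O: 143.1·0.1119 + 36.89·0.5830 = 37.52 t (target 37.52 t)
  TiO2: 27.85·0.9900 = 27.57 t (target 27.58 t)
  Al2O3: 143.1·0.1959 + 47.14·0.6493 = 58.64 t (target 58.65 t)
  ZrO2: 29.06·0.6731 = 19.56 t (target 19.56 t)
  SiO2: 29.06·0.3259 + 143.1·0.6793 = 106.7 t (target 106.7 t)
Glass-mass closure: batch total minus LOI = 250.0 t (the Σ of target masses is 250.0 t; the stated basis being 250.0 t — deltas are rounding alone).
Batch total: Σ batch = 284.0 t; LOI removed, Σ of batch·LOI: 34.07 t; yield, glass over the total, = 88.01%.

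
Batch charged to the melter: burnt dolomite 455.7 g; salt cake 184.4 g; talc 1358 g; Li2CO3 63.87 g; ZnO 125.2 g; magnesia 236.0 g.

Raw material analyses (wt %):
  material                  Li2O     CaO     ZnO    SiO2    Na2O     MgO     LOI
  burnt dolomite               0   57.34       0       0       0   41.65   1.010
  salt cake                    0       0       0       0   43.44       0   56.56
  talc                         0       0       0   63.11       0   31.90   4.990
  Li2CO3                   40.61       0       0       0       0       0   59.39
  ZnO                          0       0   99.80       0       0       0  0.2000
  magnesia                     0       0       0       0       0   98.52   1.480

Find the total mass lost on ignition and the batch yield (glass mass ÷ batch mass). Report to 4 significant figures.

LOI loss = 218.3 g; glass = 2205 g; yield = 90.99%

In-progress results are printed, rounded to four significant figures, on the page — every computation carries full precision end to end — every reported value is rounded a single time. All derived quantities are carried starting from the weights on 2205 g of glass at exact precision (yield, totals, the six compositions, net glass mass, LOI), as set out in problem or answer.
Material-by-material LOI:
  burnt dolomite: 455.7 × 0.01010 = 4.603 g
  salt cake: 184.4 × 0.5656 = 104.3 g
  talc: 1358 × 0.04990 = 67.76 g
  Li2CO3: 63.87 × 0.5939 = 37.93 g
  ZnO: 125.2 × 0.002000 = 0.2504 g
  magnesia: 236.0 × 0.01480 = 3.493 g
Total LOI = 218.3 g
Glass = batch − LOI = 2423 − 218.3 = 2205 g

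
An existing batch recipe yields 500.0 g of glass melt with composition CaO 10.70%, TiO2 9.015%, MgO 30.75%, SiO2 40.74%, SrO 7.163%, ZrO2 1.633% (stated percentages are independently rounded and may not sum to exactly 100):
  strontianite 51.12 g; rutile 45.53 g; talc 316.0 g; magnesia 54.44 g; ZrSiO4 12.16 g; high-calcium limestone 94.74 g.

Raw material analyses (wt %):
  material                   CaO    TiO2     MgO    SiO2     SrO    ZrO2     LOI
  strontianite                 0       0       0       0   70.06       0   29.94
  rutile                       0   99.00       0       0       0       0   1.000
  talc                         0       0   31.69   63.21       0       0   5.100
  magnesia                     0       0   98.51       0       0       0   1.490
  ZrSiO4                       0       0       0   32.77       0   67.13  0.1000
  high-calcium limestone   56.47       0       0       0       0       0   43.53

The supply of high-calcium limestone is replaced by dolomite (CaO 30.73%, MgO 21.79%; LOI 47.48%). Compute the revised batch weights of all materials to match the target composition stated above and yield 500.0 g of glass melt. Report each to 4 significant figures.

Revised batch per 500.0 g glass melt:
  strontianite: 51.12 g
  rutile: 45.53 g
  talc: 316.0 g
  magnesia: 15.93 g
  ZrSiO4: 12.16 g
  dolomite: 174.1 g
Total batch = 614.8 g; LOI loss = 114.8 g

All internal work keeps full float precision at all times. Intermediates are shown, with 4-significant-digit rounding, as written — every reported value carries a single rounding; all derived quantities are computed in exact precision (glass mass, the yield, totals, six oxide percentages, ignition loss) starting from the weights on 500.0 g of glass, as written in the problem or the answer.
Target oxide masses per 500.0 g glass melt:
  CaO: 10.70% × 500.0 = 53.50 g
  TiO2: 9.015% × 500.0 = 45.08 g
  MgO: 30.75% × 500.0 = 153.8 g
  SiO2: 40.74% × 500.0 = 203.7 g
  SrO: 7.163% × 500.0 = 35.82 g
  ZrO2: 1.633% × 500.0 = 8.165 g
Verifying the oxide balance on the weights just shown, relative to the basis at hand (target by target, the sums agree exact up to rounding of places):
  CaO: 174.1·0.3073 = 53.50 g (target 53.50 g)
  TiO2: 45.53·0.9900 = 45.07 g (target 45.08 g)
  MgO: 316.0·0.3169 + 15.93·0.9851 + 174.1·0.2179 = 153.8 g (target 153.8 g)
  SiO2: 316.0·0.6321 + 12.16·0.3277 = 203.7 g (target 203.7 g)
  SrO: 51.12·0.7006 = 35.81 g (target 35.82 g)
  ZrO2: 12.16·0.6713 = 8.163 g (target 8.165 g)
Mass balance on the glass: batch Σ − ignition loss = 500.1 g (the targets, summed, come to 500.0 g; with the basis standing at 500.0 g — rounding explains the deltas).
Whole-batch sum: Σ batch = 614.8 g; loss to ignition Σ batch·LOI = 114.8 g; yield, glass over the total, = 81.33%.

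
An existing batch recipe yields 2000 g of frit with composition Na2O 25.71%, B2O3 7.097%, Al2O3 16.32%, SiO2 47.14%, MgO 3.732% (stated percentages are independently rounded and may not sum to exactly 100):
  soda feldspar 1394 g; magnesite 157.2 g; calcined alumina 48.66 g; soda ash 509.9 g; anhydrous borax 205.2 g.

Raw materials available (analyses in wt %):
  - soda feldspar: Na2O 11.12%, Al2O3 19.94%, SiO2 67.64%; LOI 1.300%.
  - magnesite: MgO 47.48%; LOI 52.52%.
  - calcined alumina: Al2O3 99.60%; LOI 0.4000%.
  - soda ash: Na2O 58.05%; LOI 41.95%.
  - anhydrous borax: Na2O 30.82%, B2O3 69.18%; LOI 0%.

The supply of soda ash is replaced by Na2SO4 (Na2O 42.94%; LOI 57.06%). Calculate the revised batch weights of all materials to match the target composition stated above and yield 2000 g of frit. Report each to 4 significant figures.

Values along the way are printed, rounded to four significant digits, between the steps; full precision is carried at every stage; each reported number takes a single rounding. The derived quantities, which include glass mass, the totals, ignition loss, the five compositions, yield, are computed in full precision, as written in the question or the answer, from the weighed amounts per 2000 g of glass.
Target masses of each oxide per 2000 g frit:
  Na2O: 25.71% × 2000 = 514.2 g
  B2O3: 7.097% × 2000 = 141.9 g
  Al2O3: 16.32% × 2000 = 326.4 g
  SiO2: 47.14% × 2000 = 942.8 g
  MgO: 3.732% × 2000 = 74.64 g
Oxide-by-oxide audit using the reported weights, at the basis given (each sum matches its target mass given rounding of the digits):
  Na2O: 1394·0.1112 + 689.3·0.4294 + 205.2·0.3082 = 514.2 g (target 514.2 g)
  B2O3: 205.2·0.6918 = 142.0 g (target 141.9 g)
  Al2O3: 1394·0.1994 + 48.66·0.9960 = 326.4 g (target 326.4 g)
  SiO2: 1394·0.6764 = 942.9 g (target 942.8 g)
  MgO: 157.2·0.4748 = 74.64 g (target 74.64 g)
Auditing the glass mass value: total charge less LOI = 2000 g (per-oxide target masses sum to 2000 g; with the basis standing at 2000 g — any gap is answer rounding).
Total batch = Σ batch = 2494 g; LOI loss = Σ batch·LOI = 494.2 g; as yield: glass ÷ batch → 80.19%.

Revised batch per 2000 g frit:
  soda feldspar: 1394 g
  magnesite: 157.2 g
  calcined alumina: 48.66 g
  Na2SO4: 689.3 g
  anhydrous borax: 205.2 g
Total batch = 2494 g; LOI loss = 494.2 g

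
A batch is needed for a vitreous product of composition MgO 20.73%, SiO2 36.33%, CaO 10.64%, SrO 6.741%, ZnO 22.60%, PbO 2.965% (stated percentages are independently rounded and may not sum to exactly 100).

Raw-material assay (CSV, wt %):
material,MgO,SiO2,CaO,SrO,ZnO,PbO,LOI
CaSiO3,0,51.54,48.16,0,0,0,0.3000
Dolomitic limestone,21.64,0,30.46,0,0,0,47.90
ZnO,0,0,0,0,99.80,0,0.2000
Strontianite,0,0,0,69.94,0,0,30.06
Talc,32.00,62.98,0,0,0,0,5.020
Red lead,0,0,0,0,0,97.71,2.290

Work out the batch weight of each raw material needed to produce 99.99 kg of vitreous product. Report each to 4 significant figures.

Values along the way appear rounded to four significant figures in the working — every computation runs at exact precision at each step. A single rounding produces every reported result; all derived quantities (totals, ignition loss, six oxide percentages, yield, glass mass) are re-derived in full float precision using the weight values at 99.99 kg of glass, as given in the problem or answer text.
Target masses of each oxide per 99.99 kg vitreous product:
  MgO: 20.73% × 99.99 = 20.73 kg
  SiO2: 36.33% × 99.99 = 36.33 kg
  CaO: 10.64% × 99.99 = 10.64 kg
  SrO: 6.741% × 99.99 = 6.740 kg
  ZnO: 22.60% × 99.99 = 22.60 kg
  PbO: 2.965% × 99.99 = 2.965 kg
Verifying the oxide balance from the weights as reported, on the stated basis (sum by sum, the targets are met modulo rounding of the values):
  MgO: 21.09·0.2164 + 50.52·0.3200 = 20.73 kg (target 20.73 kg)
  SiO2: 8.754·0.5154 + 50.52·0.6298 = 36.33 kg (target 36.33 kg)
  CaO: 8.754·0.4816 + 21.09·0.3046 = 10.64 kg (target 10.64 kg)
  SrO: 9.637·0.6994 = 6.740 kg (target 6.740 kg)
  ZnO: 22.64·0.9980 = 22.59 kg (target 22.60 kg)
  PbO: 3.034·0.9771 = 2.965 kg (target 2.965 kg)
Glass-mass closure: batch total minus LOI = 100.0 kg (per-oxide target masses sum to 100.0 kg; basis as stated: 99.99 kg — rounding explains the deltas).
Total batch = Σ batch = 115.7 kg; Σ batch·LOI gives LOI loss = 15.68 kg; the yield ratio, glass ÷ batch: 86.45%.

Batch per 99.99 kg vitreous product:
  CaSiO3: 8.754 kg
  Dolomitic limestone: 21.09 kg
  ZnO: 22.64 kg
  Strontianite: 9.637 kg
  Talc: 50.52 kg
  Red lead: 3.034 kg
Total batch = 115.7 kg; LOI loss = 15.68 kg; yield = 86.45%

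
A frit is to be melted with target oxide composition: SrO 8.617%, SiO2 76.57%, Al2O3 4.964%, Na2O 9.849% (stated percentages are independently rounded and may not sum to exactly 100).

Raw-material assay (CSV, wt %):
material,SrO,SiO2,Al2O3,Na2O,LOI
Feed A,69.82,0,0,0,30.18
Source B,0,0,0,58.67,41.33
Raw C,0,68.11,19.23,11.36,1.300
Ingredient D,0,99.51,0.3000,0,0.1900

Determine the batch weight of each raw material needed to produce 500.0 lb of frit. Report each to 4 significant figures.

Batch per 500.0 lb frit:
  Feed A: 61.71 lb
  Source B: 59.85 lb
  Raw C: 124.4 lb
  Ingredient D: 299.6 lb
Total batch = 545.6 lb; LOI loss = 45.55 lb; yield = 91.65%

Intermediates are shown (rounded to 4 significant digits) in the printout — the working math maintains full float precision from start to finish. Exactly one rounding goes into every reported value. All derived quantities (totals, glass mass, ignition loss, the four compositions, yield) are computed at full precision using the weight values per 500.0 lb of glass as they appear in problem or answer.
Target oxide masses per 500.0 lb frit:
  SrO: 8.617% × 500.0 = 43.08 lb
  SiO2: 76.57% × 500.0 = 382.8 lb
  Al2O3: 4.964% × 500.0 = 24.82 lb
  Na2O: 9.849% × 500.0 = 49.24 lb
Balance tally, oxide-wise, working from each reported weight, versus the basis set out (sum by sum, the targets are met given rounding of the digits):
  SrO: 61.71·0.6982 = 43.09 lb (target 43.08 lb)
  SiO2: 124.4·0.6811 + 299.6·0.9951 = 382.9 lb (target 382.8 lb)
  Al2O3: 124.4·0.1923 + 299.6·0.003000 = 24.82 lb (target 24.82 lb)
  Na2O: 59.85·0.5867 + 124.4·0.1136 = 49.25 lb (target 49.24 lb)
Auditing the glass mass value: batch Σ − ignition loss = 500.0 lb (targets for the oxides total 500.0 lb; versus the stated basis of 500.0 lb — differing by rounding only).
Summing the batch: Σ batch = 545.6 lb; ignition loss, Σ(batch × LOI) = 45.55 lb; as yield: glass ÷ batch → 91.65%.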